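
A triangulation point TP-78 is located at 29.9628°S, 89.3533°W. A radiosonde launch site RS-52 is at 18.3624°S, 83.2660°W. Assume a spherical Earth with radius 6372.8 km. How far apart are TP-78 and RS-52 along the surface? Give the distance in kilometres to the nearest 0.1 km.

1429.8 km

Δφ = 11.6004°,  Δλ = 6.0873°
a = sin²(Δφ/2) + cos φ₁ cos φ₂ sin²(Δλ/2) = 0.012531
c = 2·arcsin(√a) = 0.224356 rad = 12.8546°
d = R·c = 6372.8 × 0.224356 = 1429.8 km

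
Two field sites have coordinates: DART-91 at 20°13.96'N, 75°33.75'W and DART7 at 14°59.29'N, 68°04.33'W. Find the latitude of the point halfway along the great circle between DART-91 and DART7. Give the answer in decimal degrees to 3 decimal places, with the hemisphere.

17.646°N

DART-91: φ = +20.23267°, λ = -75.56250°
DART7: φ = +14.98817°, λ = -68.07217°
Bx = cos φ₂ cos Δλ = 0.957736,  By = cos φ₂ sin Δλ = 0.125924
φₘ = atan2(sin φ₁ + sin φ₂, √((cos φ₁ + Bx)² + By²)) = 17.64576°
λₘ = λ₁ + atan2(By, cos φ₁ + Bx) = -71.76281°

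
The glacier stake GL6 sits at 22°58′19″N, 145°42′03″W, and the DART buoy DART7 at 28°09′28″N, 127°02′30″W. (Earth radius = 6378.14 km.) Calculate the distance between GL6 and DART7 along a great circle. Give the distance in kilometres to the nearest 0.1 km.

1958.2 km

GL6: φ = +22.97194°, λ = -145.70083°
DART7: φ = +28.15778°, λ = -127.04167°
Δφ = 5.1858°,  Δλ = 18.6592°
a = sin²(Δφ/2) + cos φ₁ cos φ₂ sin²(Δλ/2) = 0.023380
c = 2·arcsin(√a) = 0.307012 rad = 17.5905°
d = R·c = 6378.14 × 0.307012 = 1958.2 km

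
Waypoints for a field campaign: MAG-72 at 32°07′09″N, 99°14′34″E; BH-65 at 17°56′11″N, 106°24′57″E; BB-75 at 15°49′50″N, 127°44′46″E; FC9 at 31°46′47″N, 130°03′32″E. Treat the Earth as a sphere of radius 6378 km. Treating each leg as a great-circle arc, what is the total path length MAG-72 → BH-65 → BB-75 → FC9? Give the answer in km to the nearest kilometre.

MAG-72: φ = +32.11917°, λ = +99.24278°
BH-65: φ = +17.93639°, λ = +106.41583°
BB-75: φ = +15.83056°, λ = +127.74611°
FC9: φ = +31.77972°, λ = +130.05889°
MAG-72→BH-65: c = 0.272085 rad, d = 1735.36 km
BH-65→BB-75: c = 0.357928 rad, d = 2282.86 km
BB-75→FC9: c = 0.280780 rad, d = 1790.81 km
Total = 1735.36 + 2282.86 + 1790.81 = 5809.04 km

5809 km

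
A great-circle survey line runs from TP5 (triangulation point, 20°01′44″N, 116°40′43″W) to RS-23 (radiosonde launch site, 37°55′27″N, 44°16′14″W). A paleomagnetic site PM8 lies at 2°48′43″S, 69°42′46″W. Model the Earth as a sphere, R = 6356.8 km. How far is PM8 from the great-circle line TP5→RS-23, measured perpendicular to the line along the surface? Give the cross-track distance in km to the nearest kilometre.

4376 km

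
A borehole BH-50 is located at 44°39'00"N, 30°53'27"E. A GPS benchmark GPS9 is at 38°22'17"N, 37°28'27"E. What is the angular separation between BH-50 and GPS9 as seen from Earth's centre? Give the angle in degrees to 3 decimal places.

BH-50: φ = +44.65000°, λ = +30.89083°
GPS9: φ = +38.37139°, λ = +37.47417°
Δφ = -6.2786°,  Δλ = 6.5833°
a = sin²(Δφ/2) + cos φ₁ cos φ₂ sin²(Δλ/2) = 0.004838
c = 2·arcsin(√a) = 0.139223 rad = 7.9769°

7.977°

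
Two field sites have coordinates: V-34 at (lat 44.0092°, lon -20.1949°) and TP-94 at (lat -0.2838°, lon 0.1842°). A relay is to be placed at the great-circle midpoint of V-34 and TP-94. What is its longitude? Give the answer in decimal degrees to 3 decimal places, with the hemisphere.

8.324°W

Bx = cos φ₂ cos Δλ = 0.937398,  By = cos φ₂ sin Δλ = 0.348226
φₘ = atan2(sin φ₁ + sin φ₂, √((cos φ₁ + Bx)² + By²)) = 22.17069°
λₘ = λ₁ + atan2(By, cos φ₁ + Bx) = -8.32404°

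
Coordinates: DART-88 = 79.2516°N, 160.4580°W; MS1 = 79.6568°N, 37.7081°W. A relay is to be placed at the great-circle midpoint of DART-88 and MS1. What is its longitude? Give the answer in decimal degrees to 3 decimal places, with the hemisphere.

Bx = cos φ₂ cos Δλ = -0.097128,  By = cos φ₂ sin Δλ = 0.151004
φₘ = atan2(sin φ₁ + sin φ₂, √((cos φ₁ + Bx)² + By²)) = 84.90034°
λₘ = λ₁ + atan2(By, cos φ₁ + Bx) = -101.07622°

101.076°W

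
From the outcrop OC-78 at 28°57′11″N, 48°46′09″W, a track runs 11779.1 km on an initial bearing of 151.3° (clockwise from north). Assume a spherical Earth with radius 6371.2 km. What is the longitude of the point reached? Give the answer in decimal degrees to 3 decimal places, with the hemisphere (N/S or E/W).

21.220°E

OC-78: φ = +28.95306°, λ = -48.76917°
δ = d/R = 11779.1/6371.2 = 1.848804 rad
φ₂ = arcsin(sin φ₁ cos δ + cos φ₁ sin δ cos θ)
   = arcsin(0.48409·-0.27444 + 0.87502·0.96160·-0.87715) = -60.56370°
λ₂ = λ₁ + atan2(sin θ sin δ cos φ₁, cos δ − sin φ₁ sin φ₂) = 21.21980°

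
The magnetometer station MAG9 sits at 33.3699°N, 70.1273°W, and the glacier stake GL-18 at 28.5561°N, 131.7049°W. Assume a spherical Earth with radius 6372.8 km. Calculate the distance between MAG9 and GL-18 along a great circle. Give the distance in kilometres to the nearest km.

Δφ = -4.8138°,  Δλ = -61.5776°
a = sin²(Δφ/2) + cos φ₁ cos φ₂ sin²(Δλ/2) = 0.193963
c = 2·arcsin(√a) = 0.912117 rad = 52.2604°
d = R·c = 6372.8 × 0.912117 = 5812.7 km

5813 km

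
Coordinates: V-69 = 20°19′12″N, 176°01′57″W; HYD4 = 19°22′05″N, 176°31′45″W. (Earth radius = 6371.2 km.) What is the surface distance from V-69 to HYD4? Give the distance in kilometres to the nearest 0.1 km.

V-69: φ = +20.32000°, λ = -176.03250°
HYD4: φ = +19.36806°, λ = -176.52917°
Δφ = -0.9519°,  Δλ = -0.4967°
a = sin²(Δφ/2) + cos φ₁ cos φ₂ sin²(Δλ/2) = 0.000086
c = 2·arcsin(√a) = 0.018507 rad = 1.0604°
d = R·c = 6371.2 × 0.018507 = 117.9 km

117.9 km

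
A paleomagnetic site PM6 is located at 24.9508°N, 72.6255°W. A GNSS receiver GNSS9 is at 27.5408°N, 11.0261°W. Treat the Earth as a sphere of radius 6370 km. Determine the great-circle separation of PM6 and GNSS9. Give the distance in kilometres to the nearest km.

Δφ = 2.5900°,  Δλ = 61.5994°
a = sin²(Δφ/2) + cos φ₁ cos φ₂ sin²(Δλ/2) = 0.211287
c = 2·arcsin(√a) = 0.955225 rad = 54.7303°
d = R·c = 6370 × 0.955225 = 6084.8 km

6085 km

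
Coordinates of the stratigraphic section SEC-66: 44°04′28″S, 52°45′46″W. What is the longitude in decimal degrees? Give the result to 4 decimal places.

52.7628°W

52° + 45′/60 + 46″/3600 = 52 + 0.75000 + 0.01278 = 52.7628°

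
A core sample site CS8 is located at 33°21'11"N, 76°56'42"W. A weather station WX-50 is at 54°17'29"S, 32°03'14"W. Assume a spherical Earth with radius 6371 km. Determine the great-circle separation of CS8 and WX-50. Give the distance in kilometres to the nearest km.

CS8: φ = +33.35306°, λ = -76.94500°
WX-50: φ = -54.29139°, λ = -32.05389°
Δφ = -87.6444°,  Δλ = 44.8911°
a = sin²(Δφ/2) + cos φ₁ cos φ₂ sin²(Δλ/2) = 0.550520
c = 2·arcsin(√a) = 1.672009 rad = 95.7991°
d = R·c = 6371 × 1.672009 = 10652.4 km

10652 km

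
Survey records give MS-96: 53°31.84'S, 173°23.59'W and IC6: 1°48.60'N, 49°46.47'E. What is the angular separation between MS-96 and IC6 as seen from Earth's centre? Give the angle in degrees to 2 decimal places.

MS-96: φ = -53.53067°, λ = -173.39317°
IC6: φ = +1.81000°, λ = +49.77450°
Δφ = 55.3407°,  Δλ = -136.8323°
a = sin²(Δφ/2) + cos φ₁ cos φ₂ sin²(Δλ/2) = 0.729353
c = 2·arcsin(√a) = 2.047336 rad = 117.3037°

117.30°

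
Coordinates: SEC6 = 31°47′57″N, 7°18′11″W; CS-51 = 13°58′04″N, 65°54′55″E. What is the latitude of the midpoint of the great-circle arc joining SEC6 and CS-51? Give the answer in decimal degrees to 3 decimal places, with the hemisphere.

27.707°N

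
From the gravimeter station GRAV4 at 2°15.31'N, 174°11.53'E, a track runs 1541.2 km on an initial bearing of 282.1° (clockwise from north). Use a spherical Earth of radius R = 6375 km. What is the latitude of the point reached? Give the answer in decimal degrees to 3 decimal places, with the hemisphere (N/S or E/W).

5.069°N

GRAV4: φ = +2.25517°, λ = +174.19217°
δ = d/R = 1541.2/6375 = 0.241757 rad
φ₂ = arcsin(sin φ₁ cos δ + cos φ₁ sin δ cos θ)
   = arcsin(0.03935·0.97092 + 0.99923·0.23941·0.20962) = 5.06876°
λ₂ = λ₁ + atan2(sin θ sin δ cos φ₁, cos δ − sin φ₁ sin φ₂) = 160.60002°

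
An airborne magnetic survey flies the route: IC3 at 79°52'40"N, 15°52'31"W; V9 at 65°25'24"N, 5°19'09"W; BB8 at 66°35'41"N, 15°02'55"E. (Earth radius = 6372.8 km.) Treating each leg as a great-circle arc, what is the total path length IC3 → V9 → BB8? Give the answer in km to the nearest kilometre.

IC3: φ = +79.87778°, λ = -15.87528°
V9: φ = +65.42333°, λ = -5.31917°
BB8: φ = +66.59472°, λ = +15.04861°
IC3→V9: c = 0.257187 rad, d = 1639.00 km
V9→BB8: c = 0.145307 rad, d = 926.01 km
Total = 1639.00 + 926.01 = 2565.01 km

2565 km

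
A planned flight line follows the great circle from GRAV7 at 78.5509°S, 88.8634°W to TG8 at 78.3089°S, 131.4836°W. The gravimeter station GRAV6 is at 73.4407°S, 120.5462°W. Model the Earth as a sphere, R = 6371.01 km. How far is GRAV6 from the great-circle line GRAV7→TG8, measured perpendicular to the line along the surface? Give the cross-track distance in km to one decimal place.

δ₁₃ = central angle GRAV7→GRAV6 = 0.157681 rad  (haversine)
θ₁₃ = bearing GRAV7→GRAV6 = 287.585°,  θ₁₂ = bearing GRAV7→TG8 = 250.631°
dₓₜ = R·arcsin(sin δ₁₃ · sin(θ₁₃ − θ₁₂)) = 6371.01·arcsin(0.15703·sin(36.954°)) = 602.327 km
|dₓₜ| = 602.327 km

602.3 km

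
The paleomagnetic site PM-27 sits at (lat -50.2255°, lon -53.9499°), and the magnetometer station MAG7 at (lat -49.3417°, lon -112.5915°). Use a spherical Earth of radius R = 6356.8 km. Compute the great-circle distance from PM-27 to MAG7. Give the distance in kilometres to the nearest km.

Δφ = 0.8838°,  Δλ = -58.6416°
a = sin²(Δφ/2) + cos φ₁ cos φ₂ sin²(Δλ/2) = 0.100019
c = 2·arcsin(√a) = 0.643566 rad = 36.8736°
d = R·c = 6356.8 × 0.643566 = 4091.0 km

4091 km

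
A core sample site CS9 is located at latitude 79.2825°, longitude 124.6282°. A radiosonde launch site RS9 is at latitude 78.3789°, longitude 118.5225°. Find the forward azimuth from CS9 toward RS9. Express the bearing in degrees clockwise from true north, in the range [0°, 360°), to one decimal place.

235.6°

Δλ = -6.1057°
y = sin Δλ · cos φ₂ = -0.021426
x = cos φ₁ sin φ₂ − sin φ₁ cos φ₂ cos Δλ = -0.014647
θ = atan2(y, x) = -124.3580° → 235.6420° (mod 360°)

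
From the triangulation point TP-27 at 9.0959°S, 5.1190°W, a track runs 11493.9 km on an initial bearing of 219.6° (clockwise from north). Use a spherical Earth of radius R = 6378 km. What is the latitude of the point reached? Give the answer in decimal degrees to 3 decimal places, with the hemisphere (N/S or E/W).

δ = d/R = 11493.9/6378 = 1.802117 rad
φ₂ = arcsin(sin φ₁ cos δ + cos φ₁ sin δ cos θ)
   = arcsin(-0.15809·-0.22926 + 0.98743·0.97336·-0.77051) = -44.77428°
λ₂ = λ₁ + atan2(sin θ sin δ cos φ₁, cos δ − sin φ₁ sin φ₂) = -124.19137°

44.774°S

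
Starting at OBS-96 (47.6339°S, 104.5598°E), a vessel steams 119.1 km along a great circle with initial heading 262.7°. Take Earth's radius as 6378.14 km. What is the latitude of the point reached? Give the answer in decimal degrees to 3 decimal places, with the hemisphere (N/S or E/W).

47.759°S

δ = d/R = 119.1/6378.14 = 0.018673 rad
φ₂ = arcsin(sin φ₁ cos δ + cos φ₁ sin δ cos θ)
   = arcsin(-0.73885·0.99983 + 0.67387·0.01867·-0.12706) = -47.75904°
λ₂ = λ₁ + atan2(sin θ sin δ cos φ₁, cos δ − sin φ₁ sin φ₂) = 102.98108°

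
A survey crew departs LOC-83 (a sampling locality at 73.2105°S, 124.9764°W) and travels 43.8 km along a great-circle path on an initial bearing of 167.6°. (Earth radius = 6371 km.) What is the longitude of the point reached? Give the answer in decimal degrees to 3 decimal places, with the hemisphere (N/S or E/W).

δ = d/R = 43.8/6371 = 0.006875 rad
φ₂ = arcsin(sin φ₁ cos δ + cos φ₁ sin δ cos θ)
   = arcsin(-0.95737·0.99998 + 0.28886·0.00687·-0.97667) = -73.59500°
λ₂ = λ₁ + atan2(sin θ sin δ cos φ₁, cos δ − sin φ₁ sin φ₂) = -124.67691°

124.677°W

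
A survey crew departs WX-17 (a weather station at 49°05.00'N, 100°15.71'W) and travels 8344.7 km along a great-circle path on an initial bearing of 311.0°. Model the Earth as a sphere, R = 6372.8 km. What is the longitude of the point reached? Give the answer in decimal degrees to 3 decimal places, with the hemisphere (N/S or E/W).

WX-17: φ = +49.08333°, λ = -100.26183°
δ = d/R = 8344.7/6372.8 = 1.309424 rad
φ₂ = arcsin(sin φ₁ cos δ + cos φ₁ sin δ cos θ)
   = arcsin(0.75566·0.25841 + 0.65496·0.96604·0.65606) = 37.61603°
λ₂ = λ₁ + atan2(sin θ sin δ cos φ₁, cos δ − sin φ₁ sin φ₂) = 146.72478°

146.725°E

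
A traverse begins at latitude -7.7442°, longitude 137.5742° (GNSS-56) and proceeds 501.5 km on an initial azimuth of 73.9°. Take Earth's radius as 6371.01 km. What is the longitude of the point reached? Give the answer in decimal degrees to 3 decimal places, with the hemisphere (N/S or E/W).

δ = d/R = 501.5/6371.01 = 0.078716 rad
φ₂ = arcsin(sin φ₁ cos δ + cos φ₁ sin δ cos θ)
   = arcsin(-0.13475·0.99690 + 0.99088·0.07863·0.27731) = -6.47246°
λ₂ = λ₁ + atan2(sin θ sin δ cos φ₁, cos δ − sin φ₁ sin φ₂) = 141.93490°

141.935°E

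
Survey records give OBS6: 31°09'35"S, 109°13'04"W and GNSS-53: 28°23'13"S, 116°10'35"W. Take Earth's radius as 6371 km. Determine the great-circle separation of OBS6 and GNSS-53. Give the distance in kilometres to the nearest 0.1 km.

OBS6: φ = -31.15972°, λ = -109.21778°
GNSS-53: φ = -28.38694°, λ = -116.17639°
Δφ = 2.7728°,  Δλ = -6.9586°
a = sin²(Δφ/2) + cos φ₁ cos φ₂ sin²(Δλ/2) = 0.003358
c = 2·arcsin(√a) = 0.115963 rad = 6.6442°
d = R·c = 6371 × 0.115963 = 738.8 km

738.8 km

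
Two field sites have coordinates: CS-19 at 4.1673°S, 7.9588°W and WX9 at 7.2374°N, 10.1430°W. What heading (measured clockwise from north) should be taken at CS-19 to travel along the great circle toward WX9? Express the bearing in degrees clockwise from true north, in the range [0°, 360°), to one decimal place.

349.2°

Δλ = -2.1842°
y = sin Δλ · cos φ₂ = -0.037809
x = cos φ₁ sin φ₂ − sin φ₁ cos φ₂ cos Δλ = 0.197685
θ = atan2(y, x) = -10.8274° → 349.1726° (mod 360°)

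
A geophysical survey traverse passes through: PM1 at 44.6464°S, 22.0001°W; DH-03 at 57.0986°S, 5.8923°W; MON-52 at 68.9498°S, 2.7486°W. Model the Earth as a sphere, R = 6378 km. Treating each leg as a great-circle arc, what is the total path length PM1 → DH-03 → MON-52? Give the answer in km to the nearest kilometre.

3108 km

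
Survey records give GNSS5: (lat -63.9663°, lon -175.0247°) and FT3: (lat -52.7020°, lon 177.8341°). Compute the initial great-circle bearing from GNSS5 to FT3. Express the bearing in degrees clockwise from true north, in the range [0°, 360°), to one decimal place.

Δλ = -7.1412°
y = sin Δλ · cos φ₂ = -0.075330
x = cos φ₁ sin φ₂ − sin φ₁ cos φ₂ cos Δλ = 0.191111
θ = atan2(y, x) = -21.5128° → 338.4872° (mod 360°)

338.5°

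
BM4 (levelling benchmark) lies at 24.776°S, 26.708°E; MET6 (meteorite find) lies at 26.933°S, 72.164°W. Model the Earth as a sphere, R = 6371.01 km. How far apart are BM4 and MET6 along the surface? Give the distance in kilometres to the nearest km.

Δφ = -2.1570°,  Δλ = -98.8720°
a = sin²(Δφ/2) + cos φ₁ cos φ₂ sin²(Δλ/2) = 0.467513
c = 2·arcsin(√a) = 1.505776 rad = 86.2746°
d = R·c = 6371.01 × 1.505776 = 9593.3 km

9593 km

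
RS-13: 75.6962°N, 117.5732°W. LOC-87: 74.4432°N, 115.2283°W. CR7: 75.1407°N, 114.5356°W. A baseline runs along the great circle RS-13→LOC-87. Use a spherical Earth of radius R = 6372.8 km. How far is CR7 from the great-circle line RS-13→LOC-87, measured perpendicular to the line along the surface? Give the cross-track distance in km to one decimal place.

50.3 km

δ₁₃ = central angle RS-13→CR7 = 0.016494 rad  (haversine)
θ₁₃ = bearing RS-13→CR7 = 124.518°,  θ₁₂ = bearing RS-13→LOC-87 = 153.122°
dₓₜ = R·arcsin(sin δ₁₃ · sin(θ₁₃ − θ₁₂)) = 6372.8·arcsin(0.01649·sin(-28.604°)) = -50.321 km
|dₓₜ| = 50.321 km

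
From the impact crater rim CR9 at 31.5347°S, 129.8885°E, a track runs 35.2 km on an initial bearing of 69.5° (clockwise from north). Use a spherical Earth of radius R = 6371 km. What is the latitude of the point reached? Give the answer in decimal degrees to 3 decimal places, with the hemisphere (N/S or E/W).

31.423°S

δ = d/R = 35.2/6371 = 0.005525 rad
φ₂ = arcsin(sin φ₁ cos δ + cos φ₁ sin δ cos θ)
   = arcsin(-0.52301·0.99998 + 0.85232·0.00553·0.35021) = -31.42337°
λ₂ = λ₁ + atan2(sin θ sin δ cos φ₁, cos δ − sin φ₁ sin φ₂) = 130.23598°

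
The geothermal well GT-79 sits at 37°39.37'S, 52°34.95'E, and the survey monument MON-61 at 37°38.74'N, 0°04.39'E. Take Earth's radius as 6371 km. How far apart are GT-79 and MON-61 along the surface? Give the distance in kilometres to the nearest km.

GT-79: φ = -37.65617°, λ = +52.58250°
MON-61: φ = +37.64567°, λ = +0.07317°
Δφ = 75.3018°,  Δλ = -52.5093°
a = sin²(Δφ/2) + cos φ₁ cos φ₂ sin²(Δλ/2) = 0.495804
c = 2·arcsin(√a) = 1.562403 rad = 89.5191°
d = R·c = 6371 × 1.562403 = 9954.1 km

9954 km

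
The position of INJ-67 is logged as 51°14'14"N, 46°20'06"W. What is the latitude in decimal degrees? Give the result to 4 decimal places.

51° + 14′/60 + 14″/3600 = 51 + 0.23333 + 0.00389 = 51.2372°

51.2372°N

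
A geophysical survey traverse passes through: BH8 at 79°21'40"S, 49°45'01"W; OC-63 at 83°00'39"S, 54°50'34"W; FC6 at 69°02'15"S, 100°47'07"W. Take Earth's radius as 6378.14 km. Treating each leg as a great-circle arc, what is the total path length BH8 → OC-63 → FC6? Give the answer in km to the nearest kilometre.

BH8: φ = -79.36111°, λ = -49.75028°
OC-63: φ = -83.01083°, λ = -54.84278°
FC6: φ = -69.03750°, λ = -100.78528°
BH8→OC-63: c = 0.065078 rad, d = 415.08 km
OC-63→FC6: c = 0.293810 rad, d = 1873.96 km
Total = 415.08 + 1873.96 = 2289.04 km

2289 km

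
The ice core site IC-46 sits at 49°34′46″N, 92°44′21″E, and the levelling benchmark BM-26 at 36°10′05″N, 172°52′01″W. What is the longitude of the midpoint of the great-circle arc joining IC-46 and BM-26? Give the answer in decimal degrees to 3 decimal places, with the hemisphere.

146.658°E

IC-46: φ = +49.57944°, λ = +92.73917°
BM-26: φ = +36.16806°, λ = -172.86694°
Bx = cos φ₂ cos Δλ = -0.061849,  By = cos φ₂ sin Δλ = 0.804917
φₘ = atan2(sin φ₁ + sin φ₂, √((cos φ₁ + Bx)² + By²)) = 53.61178°
λₘ = λ₁ + atan2(By, cos φ₁ + Bx) = 146.65827°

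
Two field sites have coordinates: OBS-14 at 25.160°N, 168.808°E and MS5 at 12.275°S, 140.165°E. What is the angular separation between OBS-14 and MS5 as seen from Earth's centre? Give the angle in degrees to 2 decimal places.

46.70°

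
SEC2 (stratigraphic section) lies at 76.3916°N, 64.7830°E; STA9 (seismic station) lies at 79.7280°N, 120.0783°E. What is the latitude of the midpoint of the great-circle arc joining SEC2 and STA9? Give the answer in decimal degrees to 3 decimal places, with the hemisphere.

79.363°N

Bx = cos φ₂ cos Δλ = 0.101527,  By = cos φ₂ sin Δλ = 0.146598
φₘ = atan2(sin φ₁ + sin φ₂, √((cos φ₁ + Bx)² + By²)) = 79.36334°
λₘ = λ₁ + atan2(By, cos φ₁ + Bx) = 88.30414°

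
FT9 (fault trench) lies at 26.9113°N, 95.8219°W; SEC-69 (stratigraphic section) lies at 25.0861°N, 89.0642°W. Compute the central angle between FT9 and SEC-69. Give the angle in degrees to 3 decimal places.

Δφ = -1.8252°,  Δλ = 6.7577°
a = sin²(Δφ/2) + cos φ₁ cos φ₂ sin²(Δλ/2) = 0.003059
c = 2·arcsin(√a) = 0.110673 rad = 6.3411°

6.341°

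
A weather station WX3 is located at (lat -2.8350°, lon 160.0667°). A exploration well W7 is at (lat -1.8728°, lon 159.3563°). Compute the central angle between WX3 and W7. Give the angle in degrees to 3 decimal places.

1.196°

Δφ = 0.9622°,  Δλ = -0.7104°
a = sin²(Δφ/2) + cos φ₁ cos φ₂ sin²(Δλ/2) = 0.000109
c = 2·arcsin(√a) = 0.020868 rad = 1.1957°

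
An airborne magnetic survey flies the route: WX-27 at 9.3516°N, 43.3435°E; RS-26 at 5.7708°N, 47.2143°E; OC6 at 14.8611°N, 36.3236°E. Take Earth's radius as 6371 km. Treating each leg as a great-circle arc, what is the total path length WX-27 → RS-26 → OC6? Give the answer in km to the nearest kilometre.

2145 km

WX-27→RS-26: c = 0.091593 rad, d = 583.54 km
RS-26→OC6: c = 0.245069 rad, d = 1561.33 km
Total = 583.54 + 1561.33 = 2144.88 km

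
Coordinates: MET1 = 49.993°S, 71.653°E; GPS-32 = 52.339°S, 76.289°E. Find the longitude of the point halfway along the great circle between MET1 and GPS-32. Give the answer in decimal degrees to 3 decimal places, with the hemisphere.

Bx = cos φ₂ cos Δλ = 0.608989,  By = cos φ₂ sin Δλ = 0.049383
φₘ = atan2(sin φ₁ + sin φ₂, √((cos φ₁ + Bx)² + By²)) = -51.18889°
λₘ = λ₁ + atan2(By, cos φ₁ + Bx) = 73.91201°

73.912°E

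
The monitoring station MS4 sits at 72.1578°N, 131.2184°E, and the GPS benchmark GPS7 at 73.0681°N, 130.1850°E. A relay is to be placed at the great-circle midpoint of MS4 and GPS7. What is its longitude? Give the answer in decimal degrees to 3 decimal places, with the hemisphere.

130.715°E

Bx = cos φ₂ cos Δλ = 0.291187,  By = cos φ₂ sin Δλ = -0.005252
φₘ = atan2(sin φ₁ + sin φ₂, √((cos φ₁ + Bx)² + By²)) = 72.61361°
λₘ = λ₁ + atan2(By, cos φ₁ + Bx) = 130.71481°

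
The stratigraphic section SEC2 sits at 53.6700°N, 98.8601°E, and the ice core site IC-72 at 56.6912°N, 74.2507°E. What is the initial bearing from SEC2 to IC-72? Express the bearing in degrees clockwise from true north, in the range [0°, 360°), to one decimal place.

292.1°

Δλ = -24.6094°
y = sin Δλ · cos φ₂ = -0.228683
x = cos φ₁ sin φ₂ − sin φ₁ cos φ₂ cos Δλ = 0.092890
θ = atan2(y, x) = -67.8932° → 292.1068° (mod 360°)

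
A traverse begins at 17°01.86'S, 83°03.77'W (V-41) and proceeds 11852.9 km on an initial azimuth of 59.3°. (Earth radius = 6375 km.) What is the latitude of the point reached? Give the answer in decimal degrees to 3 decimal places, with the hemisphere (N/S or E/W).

V-41: φ = -17.03100°, λ = -83.06283°
δ = d/R = 11852.9/6375 = 1.859278 rad
φ₂ = arcsin(sin φ₁ cos δ + cos φ₁ sin δ cos θ)
   = arcsin(-0.29289·-0.28450 + 0.95615·0.95868·0.51054) = 33.45679°
λ₂ = λ₁ + atan2(sin θ sin δ cos φ₁, cos δ − sin φ₁ sin φ₂) = 15.80886°

33.457°N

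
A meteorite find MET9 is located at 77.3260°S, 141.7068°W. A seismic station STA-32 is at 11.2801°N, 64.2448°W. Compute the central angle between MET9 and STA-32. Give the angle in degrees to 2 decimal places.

98.29°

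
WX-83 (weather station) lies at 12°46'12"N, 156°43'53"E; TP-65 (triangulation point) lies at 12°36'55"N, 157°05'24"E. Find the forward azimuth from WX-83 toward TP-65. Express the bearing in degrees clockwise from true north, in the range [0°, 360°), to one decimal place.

113.8°

WX-83: φ = +12.77000°, λ = +156.73139°
TP-65: φ = +12.61528°, λ = +157.09000°
Δλ = 0.3586°
y = sin Δλ · cos φ₂ = 0.006108
x = cos φ₁ sin φ₂ − sin φ₁ cos φ₂ cos Δλ = -0.002696
θ = atan2(y, x) = 113.8182° → 113.8182° (mod 360°)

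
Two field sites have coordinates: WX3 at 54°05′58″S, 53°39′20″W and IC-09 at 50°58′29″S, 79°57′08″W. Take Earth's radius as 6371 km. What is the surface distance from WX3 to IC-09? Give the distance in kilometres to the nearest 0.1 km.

WX3: φ = -54.09944°, λ = -53.65556°
IC-09: φ = -50.97472°, λ = -79.95222°
Δφ = 3.1247°,  Δλ = -26.2967°
a = sin²(Δφ/2) + cos φ₁ cos φ₂ sin²(Δλ/2) = 0.019848
c = 2·arcsin(√a) = 0.282709 rad = 16.1980°
d = R·c = 6371 × 0.282709 = 1801.1 km

1801.1 km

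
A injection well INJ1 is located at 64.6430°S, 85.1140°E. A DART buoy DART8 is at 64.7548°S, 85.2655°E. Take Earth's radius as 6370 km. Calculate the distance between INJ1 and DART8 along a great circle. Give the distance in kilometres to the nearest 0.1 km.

14.4 km

Δφ = -0.1118°,  Δλ = 0.1515°
a = sin²(Δφ/2) + cos φ₁ cos φ₂ sin²(Δλ/2) = 0.000001
c = 2·arcsin(√a) = 0.002255 rad = 0.1292°
d = R·c = 6370 × 0.002255 = 14.4 km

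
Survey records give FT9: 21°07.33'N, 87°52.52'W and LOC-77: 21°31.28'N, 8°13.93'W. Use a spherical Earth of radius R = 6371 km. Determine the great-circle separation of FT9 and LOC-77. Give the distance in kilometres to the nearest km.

8145 km

FT9: φ = +21.12217°, λ = -87.87533°
LOC-77: φ = +21.52133°, λ = -8.23217°
Δφ = 0.3992°,  Δλ = 79.6432°
a = sin²(Δφ/2) + cos φ₁ cos φ₂ sin²(Δλ/2) = 0.355898
c = 2·arcsin(√a) = 1.278446 rad = 73.2495°
d = R·c = 6371 × 1.278446 = 8145.0 km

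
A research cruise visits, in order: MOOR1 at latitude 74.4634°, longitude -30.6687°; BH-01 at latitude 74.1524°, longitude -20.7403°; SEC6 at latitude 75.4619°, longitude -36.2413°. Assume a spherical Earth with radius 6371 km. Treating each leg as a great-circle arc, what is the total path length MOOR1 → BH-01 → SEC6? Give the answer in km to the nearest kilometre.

773 km

MOOR1→BH-01: c = 0.047125 rad, d = 300.23 km
BH-01→SEC6: c = 0.074241 rad, d = 472.99 km
Total = 300.23 + 472.99 = 773.22 km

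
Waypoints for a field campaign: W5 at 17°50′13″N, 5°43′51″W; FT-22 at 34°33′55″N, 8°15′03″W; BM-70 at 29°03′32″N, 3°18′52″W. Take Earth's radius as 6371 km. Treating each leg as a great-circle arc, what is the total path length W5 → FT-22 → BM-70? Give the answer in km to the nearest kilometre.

2646 km

W5: φ = +17.83694°, λ = -5.73083°
FT-22: φ = +34.56528°, λ = -8.25083°
BM-70: φ = +29.05889°, λ = -3.31444°
W5→FT-22: c = 0.294587 rad, d = 1876.81 km
FT-22→BM-70: c = 0.120775 rad, d = 769.46 km
Total = 1876.81 + 769.46 = 2646.27 km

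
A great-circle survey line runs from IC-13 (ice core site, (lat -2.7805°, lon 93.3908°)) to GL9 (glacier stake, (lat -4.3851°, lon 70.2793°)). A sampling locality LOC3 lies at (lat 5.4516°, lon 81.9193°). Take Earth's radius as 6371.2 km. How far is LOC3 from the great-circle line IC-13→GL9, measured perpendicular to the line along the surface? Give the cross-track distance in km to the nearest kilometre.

1010 km

δ₁₃ = central angle IC-13→LOC3 = 0.246249 rad  (haversine)
θ₁₃ = bearing IC-13→LOC3 = 305.691°,  θ₁₂ = bearing IC-13→GL9 = 265.343°
dₓₜ = R·arcsin(sin δ₁₃ · sin(θ₁₃ − θ₁₂)) = 6371.2·arcsin(0.24377·sin(40.349°)) = 1009.755 km
|dₓₜ| = 1009.755 km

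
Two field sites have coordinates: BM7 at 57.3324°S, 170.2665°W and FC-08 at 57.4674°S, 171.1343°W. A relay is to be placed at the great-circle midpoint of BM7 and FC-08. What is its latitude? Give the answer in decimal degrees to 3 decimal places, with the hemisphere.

57.401°S

Bx = cos φ₂ cos Δλ = 0.537718,  By = cos φ₂ sin Δλ = -0.008145
φₘ = atan2(sin φ₁ + sin φ₂, √((cos φ₁ + Bx)² + By²)) = -57.40065°
λₘ = λ₁ + atan2(By, cos φ₁ + Bx) = -170.69960°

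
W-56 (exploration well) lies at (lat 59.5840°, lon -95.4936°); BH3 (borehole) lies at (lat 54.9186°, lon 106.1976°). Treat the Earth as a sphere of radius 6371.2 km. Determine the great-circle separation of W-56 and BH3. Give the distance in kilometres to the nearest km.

7138 km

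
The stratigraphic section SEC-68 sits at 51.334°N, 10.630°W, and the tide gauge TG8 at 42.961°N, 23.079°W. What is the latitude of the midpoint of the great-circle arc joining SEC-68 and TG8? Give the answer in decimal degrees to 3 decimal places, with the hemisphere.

47.315°N

Bx = cos φ₂ cos Δλ = 0.714611,  By = cos φ₂ sin Δλ = -0.157758
φₘ = atan2(sin φ₁ + sin φ₂, √((cos φ₁ + Bx)² + By²)) = 47.31532°
λₘ = λ₁ + atan2(By, cos φ₁ + Bx) = -17.34756°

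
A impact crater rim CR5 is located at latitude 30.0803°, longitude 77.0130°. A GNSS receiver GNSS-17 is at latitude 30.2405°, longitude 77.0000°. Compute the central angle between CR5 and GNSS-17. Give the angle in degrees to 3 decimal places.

0.161°

Δφ = 0.1602°,  Δλ = -0.0130°
a = sin²(Δφ/2) + cos φ₁ cos φ₂ sin²(Δλ/2) = 0.000002
c = 2·arcsin(√a) = 0.002803 rad = 0.1606°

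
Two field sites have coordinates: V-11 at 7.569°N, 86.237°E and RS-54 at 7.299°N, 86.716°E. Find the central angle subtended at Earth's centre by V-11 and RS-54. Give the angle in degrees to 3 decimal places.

Δφ = -0.2700°,  Δλ = 0.4790°
a = sin²(Δφ/2) + cos φ₁ cos φ₂ sin²(Δλ/2) = 0.000023
c = 2·arcsin(√a) = 0.009536 rad = 0.5464°

0.546°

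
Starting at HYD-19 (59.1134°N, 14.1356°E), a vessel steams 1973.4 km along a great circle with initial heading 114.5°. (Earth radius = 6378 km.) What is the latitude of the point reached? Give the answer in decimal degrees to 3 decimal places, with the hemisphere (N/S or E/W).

48.817°N

δ = d/R = 1973.4/6378 = 0.309407 rad
φ₂ = arcsin(sin φ₁ cos δ + cos φ₁ sin δ cos θ)
   = arcsin(0.85818·0.95251 + 0.51334·0.30449·-0.41469) = 48.81723°
λ₂ = λ₁ + atan2(sin θ sin δ cos φ₁, cos δ − sin φ₁ sin φ₂) = 39.02038°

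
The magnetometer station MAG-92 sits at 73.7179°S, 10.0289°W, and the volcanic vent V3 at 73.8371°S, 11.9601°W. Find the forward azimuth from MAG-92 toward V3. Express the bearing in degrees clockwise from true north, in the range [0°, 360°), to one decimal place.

256.6°

Δλ = -1.9312°
y = sin Δλ · cos φ₂ = -0.009381
x = cos φ₁ sin φ₂ − sin φ₁ cos φ₂ cos Δλ = -0.002232
θ = atan2(y, x) = -103.3847° → 256.6153° (mod 360°)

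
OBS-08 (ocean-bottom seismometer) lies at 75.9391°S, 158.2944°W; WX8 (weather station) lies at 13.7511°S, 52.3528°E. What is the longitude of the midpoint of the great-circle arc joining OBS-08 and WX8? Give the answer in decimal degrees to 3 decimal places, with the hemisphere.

61.580°E

Bx = cos φ₂ cos Δλ = -0.835663,  By = cos φ₂ sin Δλ = -0.495140
φₘ = atan2(sin φ₁ + sin φ₂, √((cos φ₁ + Bx)² + By²)) = -57.40235°
λₘ = λ₁ + atan2(By, cos φ₁ + Bx) = 61.58038°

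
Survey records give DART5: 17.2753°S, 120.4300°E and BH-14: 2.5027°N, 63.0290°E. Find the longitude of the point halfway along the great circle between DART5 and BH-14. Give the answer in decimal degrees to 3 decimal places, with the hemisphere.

Bx = cos φ₂ cos Δλ = 0.538242,  By = cos φ₂ sin Δλ = -0.841658
φₘ = atan2(sin φ₁ + sin φ₂, √((cos φ₁ + Bx)² + By²)) = -8.40634°
λₘ = λ₁ + atan2(By, cos φ₁ + Bx) = 91.02062°

91.021°E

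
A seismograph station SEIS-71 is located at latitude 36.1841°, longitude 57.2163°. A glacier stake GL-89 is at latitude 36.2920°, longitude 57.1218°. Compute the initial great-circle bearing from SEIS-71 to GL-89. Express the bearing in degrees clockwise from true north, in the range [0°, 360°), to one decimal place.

Δλ = -0.0945°
y = sin Δλ · cos φ₂ = -0.001329
x = cos φ₁ sin φ₂ − sin φ₁ cos φ₂ cos Δλ = 0.001884
θ = atan2(y, x) = -35.2095° → 324.7905° (mod 360°)

324.8°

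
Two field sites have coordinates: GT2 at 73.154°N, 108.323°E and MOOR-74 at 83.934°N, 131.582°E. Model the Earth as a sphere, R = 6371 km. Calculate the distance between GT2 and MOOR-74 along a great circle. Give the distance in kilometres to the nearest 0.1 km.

1280.7 km

Δφ = 10.7800°,  Δλ = 23.2590°
a = sin²(Δφ/2) + cos φ₁ cos φ₂ sin²(Δλ/2) = 0.010068
c = 2·arcsin(√a) = 0.201018 rad = 11.5175°
d = R·c = 6371 × 0.201018 = 1280.7 km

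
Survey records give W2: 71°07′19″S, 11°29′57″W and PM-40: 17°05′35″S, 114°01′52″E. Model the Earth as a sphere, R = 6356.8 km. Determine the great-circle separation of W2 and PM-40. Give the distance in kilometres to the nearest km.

9359 km

W2: φ = -71.12194°, λ = -11.49917°
PM-40: φ = -17.09306°, λ = +114.03111°
Δφ = 54.0289°,  Δλ = 125.5303°
a = sin²(Δφ/2) + cos φ₁ cos φ₂ sin²(Δλ/2) = 0.450804
c = 2·arcsin(√a) = 1.472246 rad = 84.3535°
d = R·c = 6356.8 × 1.472246 = 9358.8 km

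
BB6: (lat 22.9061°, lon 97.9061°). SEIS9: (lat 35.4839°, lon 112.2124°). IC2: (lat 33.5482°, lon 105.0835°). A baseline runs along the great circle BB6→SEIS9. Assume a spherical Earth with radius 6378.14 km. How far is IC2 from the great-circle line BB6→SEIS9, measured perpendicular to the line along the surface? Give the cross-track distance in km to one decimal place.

δ₁₃ = central angle BB6→IC2 = 0.215899 rad  (haversine)
θ₁₃ = bearing BB6→IC2 = 29.083°,  θ₁₂ = bearing BB6→SEIS9 = 41.480°
dₓₜ = R·arcsin(sin δ₁₃ · sin(θ₁₃ − θ₁₂)) = 6378.14·arcsin(0.21423·sin(-12.397°)) = -293.432 km
|dₓₜ| = 293.432 km

293.4 km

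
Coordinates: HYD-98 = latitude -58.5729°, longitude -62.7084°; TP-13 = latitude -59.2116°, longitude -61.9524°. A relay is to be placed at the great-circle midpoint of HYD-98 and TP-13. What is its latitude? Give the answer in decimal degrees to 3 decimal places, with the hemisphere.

58.893°S

Bx = cos φ₂ cos Δλ = 0.511824,  By = cos φ₂ sin Δλ = 0.006754
φₘ = atan2(sin φ₁ + sin φ₂, √((cos φ₁ + Bx)² + By²)) = -58.89280°
λₘ = λ₁ + atan2(By, cos φ₁ + Bx) = -62.33389°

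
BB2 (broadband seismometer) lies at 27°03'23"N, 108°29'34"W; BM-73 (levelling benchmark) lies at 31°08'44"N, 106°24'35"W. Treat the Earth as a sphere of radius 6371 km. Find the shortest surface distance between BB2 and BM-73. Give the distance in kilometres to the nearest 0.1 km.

497.7 km

BB2: φ = +27.05639°, λ = -108.49278°
BM-73: φ = +31.14556°, λ = -106.40972°
Δφ = 4.0892°,  Δλ = 2.0831°
a = sin²(Δφ/2) + cos φ₁ cos φ₂ sin²(Δλ/2) = 0.001525
c = 2·arcsin(√a) = 0.078114 rad = 4.4756°
d = R·c = 6371 × 0.078114 = 497.7 km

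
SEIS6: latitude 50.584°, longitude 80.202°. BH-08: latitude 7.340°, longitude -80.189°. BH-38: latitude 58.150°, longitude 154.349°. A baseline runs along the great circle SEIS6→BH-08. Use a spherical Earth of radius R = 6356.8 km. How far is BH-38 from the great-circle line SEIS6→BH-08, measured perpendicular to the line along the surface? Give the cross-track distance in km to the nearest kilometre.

4356 km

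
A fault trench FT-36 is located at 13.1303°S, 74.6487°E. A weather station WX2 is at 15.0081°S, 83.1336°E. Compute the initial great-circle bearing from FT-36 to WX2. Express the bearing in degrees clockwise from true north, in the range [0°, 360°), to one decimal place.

Δλ = 8.4849°
y = sin Δλ · cos φ₂ = 0.142516
x = cos φ₁ sin φ₂ − sin φ₁ cos φ₂ cos Δλ = -0.035169
θ = atan2(y, x) = 103.8623° → 103.8623° (mod 360°)

103.9°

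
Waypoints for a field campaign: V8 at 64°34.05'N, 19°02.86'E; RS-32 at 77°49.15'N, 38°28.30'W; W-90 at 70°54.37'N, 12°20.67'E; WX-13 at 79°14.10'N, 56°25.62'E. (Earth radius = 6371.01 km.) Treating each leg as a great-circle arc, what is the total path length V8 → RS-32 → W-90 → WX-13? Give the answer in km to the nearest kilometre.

5511 km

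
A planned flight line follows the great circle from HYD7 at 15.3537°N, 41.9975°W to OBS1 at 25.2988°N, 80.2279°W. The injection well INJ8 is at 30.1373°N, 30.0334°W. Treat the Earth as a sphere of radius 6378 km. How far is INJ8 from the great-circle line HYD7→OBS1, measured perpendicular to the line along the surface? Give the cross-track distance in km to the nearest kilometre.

1998 km

δ₁₃ = central angle HYD7→INJ8 = 0.321442 rad  (haversine)
θ₁₃ = bearing HYD7→INJ8 = 34.573°,  θ₁₂ = bearing HYD7→OBS1 = 291.824°
dₓₜ = R·arcsin(sin δ₁₃ · sin(θ₁₃ − θ₁₂)) = 6378·arcsin(0.31593·sin(-257.251°)) = 1997.868 km
|dₓₜ| = 1997.868 km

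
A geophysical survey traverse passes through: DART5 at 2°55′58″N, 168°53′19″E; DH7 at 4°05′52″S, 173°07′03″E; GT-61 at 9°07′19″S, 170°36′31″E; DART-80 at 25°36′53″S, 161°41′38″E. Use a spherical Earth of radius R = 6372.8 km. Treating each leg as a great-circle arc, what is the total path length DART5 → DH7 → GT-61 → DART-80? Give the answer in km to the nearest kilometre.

3598 km

DART5: φ = +2.93278°, λ = +168.88861°
DH7: φ = -4.09778°, λ = +173.11750°
GT-61: φ = -9.12194°, λ = +170.60861°
DART-80: φ = -25.61472°, λ = +161.69389°
DART5→DH7: c = 0.143168 rad, d = 912.38 km
DH7→GT-61: c = 0.097877 rad, d = 623.75 km
GT-61→DART-80: c = 0.323588 rad, d = 2062.16 km
Total = 912.38 + 623.75 + 2062.16 = 3598.30 km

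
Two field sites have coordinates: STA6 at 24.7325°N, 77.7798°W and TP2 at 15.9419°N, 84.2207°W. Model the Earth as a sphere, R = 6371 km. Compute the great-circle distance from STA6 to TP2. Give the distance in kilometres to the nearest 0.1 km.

Δφ = -8.7906°,  Δλ = -6.4409°
a = sin²(Δφ/2) + cos φ₁ cos φ₂ sin²(Δλ/2) = 0.008629
c = 2·arcsin(√a) = 0.186058 rad = 10.6604°
d = R·c = 6371 × 0.186058 = 1185.4 km

1185.4 km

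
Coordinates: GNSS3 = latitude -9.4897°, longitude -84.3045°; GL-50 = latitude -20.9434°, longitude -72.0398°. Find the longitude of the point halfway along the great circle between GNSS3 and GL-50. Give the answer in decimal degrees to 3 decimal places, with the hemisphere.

Bx = cos φ₂ cos Δλ = 0.912618,  By = cos φ₂ sin Δλ = 0.198394
φₘ = atan2(sin φ₁ + sin φ₂, √((cos φ₁ + Bx)² + By²)) = -15.29997°
λₘ = λ₁ + atan2(By, cos φ₁ + Bx) = -78.34007°

78.340°W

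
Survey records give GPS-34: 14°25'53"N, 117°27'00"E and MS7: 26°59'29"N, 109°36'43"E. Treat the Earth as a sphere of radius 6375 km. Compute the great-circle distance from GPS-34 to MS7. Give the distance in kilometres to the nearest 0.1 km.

1616.9 km

GPS-34: φ = +14.43139°, λ = +117.45000°
MS7: φ = +26.99139°, λ = +109.61194°
Δφ = 12.5600°,  Δλ = -7.8381°
a = sin²(Δφ/2) + cos φ₁ cos φ₂ sin²(Δλ/2) = 0.015997
c = 2·arcsin(√a) = 0.253635 rad = 14.5322°
d = R·c = 6375 × 0.253635 = 1616.9 km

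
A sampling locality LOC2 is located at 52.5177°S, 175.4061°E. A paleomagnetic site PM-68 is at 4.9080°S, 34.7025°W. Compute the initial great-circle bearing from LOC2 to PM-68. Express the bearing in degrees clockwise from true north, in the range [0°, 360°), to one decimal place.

145.8°

Δλ = 149.8914°
y = sin Δλ · cos φ₂ = 0.499801
x = cos φ₁ sin φ₂ − sin φ₁ cos φ₂ cos Δλ = -0.736019
θ = atan2(y, x) = 145.8211° → 145.8211° (mod 360°)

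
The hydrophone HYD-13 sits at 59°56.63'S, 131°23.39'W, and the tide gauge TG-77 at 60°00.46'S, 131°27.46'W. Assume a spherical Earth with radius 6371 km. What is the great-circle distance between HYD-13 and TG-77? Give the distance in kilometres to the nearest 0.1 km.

8.0 km

HYD-13: φ = -59.94383°, λ = -131.38983°
TG-77: φ = -60.00767°, λ = -131.45767°
Δφ = -0.0638°,  Δλ = -0.0678°
a = sin²(Δφ/2) + cos φ₁ cos φ₂ sin²(Δλ/2) = 0.000000
c = 2·arcsin(√a) = 0.001262 rad = 0.0723°
d = R·c = 6371 × 0.001262 = 8.0 km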